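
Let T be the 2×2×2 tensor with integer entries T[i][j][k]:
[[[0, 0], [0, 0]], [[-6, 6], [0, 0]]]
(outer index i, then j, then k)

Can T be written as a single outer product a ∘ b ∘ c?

Yes

If T = a ∘ b ∘ c then every fibre of T is a multiple of the corresponding factor, so read the factors off the fibres through the nonzero entry T[1,0,0] = -6.
The mode-1 fibre T[:,0,0] = [0, -6] gives a = (0, 1) (primitive direction); the mode-2 fibre T[1,:,0] = [-6, 0] gives b = (1, 0); then c[k] = T[1,0,k] / (a[1]·b[0]) = [-6, 6] / 1 = (-6, 6).
Expanding (0, 1) ∘ (1, 0) ∘ (-6, 6) reproduces all 8 entries of T, so T = (0, 1) ∘ (1, 0) ∘ (-6, 6) and rank(T) ≤ 1.
Equivalently every frontal slice T[:,:,k] is c[k] times the rank-1 matrix (0, 1) ∘ (1, 0). So T has rank 1 (it is nonzero).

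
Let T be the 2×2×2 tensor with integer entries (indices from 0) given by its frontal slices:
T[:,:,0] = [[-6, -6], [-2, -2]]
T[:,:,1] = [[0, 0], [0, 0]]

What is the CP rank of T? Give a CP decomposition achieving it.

rank(T) = 1

Lower bound: T ≠ 0 (e.g. T[0,0,0] = -6), so rank(T) ≥ 1.
Upper bound: the mode-1 fibre T[:,0,0] = [-6, -2] gives a = [3, 1] (primitive direction); the mode-2 fibre T[0,:,0] = [-6, -6] gives b = [1, 1]; then c[k] = T[0,0,k] / (a[0]·b[0]) = [-6, 0] / 3 = [-2, 0].
Expanding [3, 1] ⊗ [1, 1] ⊗ [-2, 0] reproduces all 8 entries of T, so T = [3, 1] ⊗ [1, 1] ⊗ [-2, 0] and rank(T) ≤ 1.
These bounds meet, so rank(T) = 1.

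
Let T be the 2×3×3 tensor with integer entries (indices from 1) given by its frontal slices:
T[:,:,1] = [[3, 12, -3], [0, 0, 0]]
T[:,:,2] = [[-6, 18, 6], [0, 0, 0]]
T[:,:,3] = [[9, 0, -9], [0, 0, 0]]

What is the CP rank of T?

Lower bound: the mode-3 unfolding of T (rows indexed by k, columns by (i,j) = (1,1), (1,2), (1,3), (2,1), (2,2), (2,3)) is [[3, 12, -3, 0, 0, 0], [-6, 18, 6, 0, 0, 0], [9, 0, -9, 0, 0, 0]].
There the 2×2 minor on rows k ∈ {1, 2}, columns (i,j) ∈ {(1,1), (1,2)} is det [[3, 12], [-6, 18]] = 126 ≠ 0, so this unfolding has rank ≥ 2; CP rank is at least every unfolding rank, so rank(T) ≥ 2. (Unfolding ranks only ever bound the CP rank from below — rank(T) can be strictly larger than all of them — so the matching upper bound has to come from an explicit 2-term decomposition.)
Upper bound — finding two terms. Every mode-1 slice of T is a multiple of one matrix: T[i,:,:] = a[i]·M with a = [1, 0] and M = [[3, -6, 9], [12, 18, 0], [-3, 6, -9]] (rows indexed by j, columns by k). So it suffices to write M as a sum of two rank-1 matrices.
The rows of M satisfy (row 1) = −(row 3), so splitting by rows, M = [0, 1, 0][12, 18, 0]ᵀ + [-1, 0, 1][-3, 6, -9]ᵀ.
Hence T = [1, 0] ⊗ [0, 1, 0] ⊗ [12, 18, 0] + [1, 0] ⊗ [-1, 0, 1] ⊗ [-3, 6, -9], so rank(T) ≤ 2.
These bounds meet, so rank(T) = 2.

2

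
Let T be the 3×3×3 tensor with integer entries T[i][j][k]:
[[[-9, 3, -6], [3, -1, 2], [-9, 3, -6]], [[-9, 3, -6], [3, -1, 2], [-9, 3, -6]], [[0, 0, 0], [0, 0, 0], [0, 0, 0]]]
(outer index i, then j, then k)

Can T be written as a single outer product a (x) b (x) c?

If T = a (x) b (x) c then every fibre of T is a multiple of the corresponding factor, so read the factors off the fibres through the nonzero entry T[0,0,0] = -9.
The mode-1 fibre T[:,0,0] = [-9, -9, 0] gives a = [1, 1, 0] (primitive direction); the mode-2 fibre T[0,:,0] = [-9, 3, -9] gives b = [3, -1, 3]; then c[k] = T[0,0,k] / (a[0]·b[0]) = [-9, 3, -6] / 3 = [-3, 1, -2].
Expanding [1, 1, 0] (x) [3, -1, 3] (x) [-3, 1, -2] reproduces all 27 entries of T, so T = [1, 1, 0] (x) [3, -1, 3] (x) [-3, 1, -2] and rank(T) ≤ 1.
Equivalently every frontal slice T[:,:,k] is c[k] times the rank-1 matrix [1, 1, 0] (x) [3, -1, 3]. So T has rank 1 (it is nonzero).

Yes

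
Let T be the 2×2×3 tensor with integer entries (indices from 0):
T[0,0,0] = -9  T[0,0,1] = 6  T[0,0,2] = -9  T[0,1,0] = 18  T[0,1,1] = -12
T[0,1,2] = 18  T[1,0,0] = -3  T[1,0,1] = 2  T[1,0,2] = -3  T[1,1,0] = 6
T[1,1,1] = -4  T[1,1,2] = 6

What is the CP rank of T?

1

Lower bound: T ≠ 0 (e.g. T[0,0,0] = -9), so rank(T) ≥ 1.
Upper bound: if T = a (x) b (x) c then every fibre of T is a multiple of the corresponding factor, so read the factors off the fibres through the nonzero entry T[0,0,0] = -9.
The mode-1 fibre T[:,0,0] = [-9, -3] gives a = (3, 1) (primitive direction); the mode-2 fibre T[0,:,0] = [-9, 18] gives b = (1, -2); then c[k] = T[0,0,k] / (a[0]·b[0]) = [-9, 6, -9] / 3 = (-3, 2, -3).
Expanding (3, 1) (x) (1, -2) (x) (-3, 2, -3) reproduces all 12 entries of T, so T = (3, 1) (x) (1, -2) (x) (-3, 2, -3) and rank(T) ≤ 1.
These bounds meet, so rank(T) = 1.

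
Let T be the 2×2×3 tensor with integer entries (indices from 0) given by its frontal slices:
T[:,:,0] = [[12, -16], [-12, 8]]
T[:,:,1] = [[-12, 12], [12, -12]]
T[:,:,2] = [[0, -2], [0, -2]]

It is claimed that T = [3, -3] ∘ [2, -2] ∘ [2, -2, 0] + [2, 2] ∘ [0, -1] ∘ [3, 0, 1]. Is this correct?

No

Reconstruct entry (0,1,0) from the claimed factors: Σₗ aₗ[0]bₗ[1]cₗ[0] = (3)·(-2)·(2) + (2)·(-1)·(3) = -18, but T[0,1,0] = -16. The claim is false.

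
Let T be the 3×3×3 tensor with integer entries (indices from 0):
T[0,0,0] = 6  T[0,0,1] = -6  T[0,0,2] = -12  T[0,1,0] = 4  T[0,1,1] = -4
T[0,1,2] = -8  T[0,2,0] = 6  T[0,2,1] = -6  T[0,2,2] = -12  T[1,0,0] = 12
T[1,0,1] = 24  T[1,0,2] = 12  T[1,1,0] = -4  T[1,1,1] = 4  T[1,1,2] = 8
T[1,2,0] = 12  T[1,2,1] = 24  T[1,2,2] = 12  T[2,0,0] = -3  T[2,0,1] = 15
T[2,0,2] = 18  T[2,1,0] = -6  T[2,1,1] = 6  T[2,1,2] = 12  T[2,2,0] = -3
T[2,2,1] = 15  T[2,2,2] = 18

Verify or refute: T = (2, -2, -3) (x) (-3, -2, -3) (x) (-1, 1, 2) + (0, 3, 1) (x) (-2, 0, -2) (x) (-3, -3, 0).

Reconstruct entrywise from the claimed factors. For example, T[2,2,2] = 18 and Σₗ aₗ[2]bₗ[2]cₗ[2] = (-3)·(-3)·(2) + (1)·(-2)·(0) = 18; checking all 27 entries, every one matches. The claim holds.

Yes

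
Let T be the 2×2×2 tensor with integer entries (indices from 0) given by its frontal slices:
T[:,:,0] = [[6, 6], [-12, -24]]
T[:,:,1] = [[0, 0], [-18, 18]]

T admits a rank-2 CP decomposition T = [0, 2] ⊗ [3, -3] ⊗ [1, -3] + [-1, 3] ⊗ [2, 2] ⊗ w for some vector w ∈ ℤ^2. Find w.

Subtract the known terms from T to get the rank-1 residual R = [-1, 3] ⊗ [2, 2] ⊗ w, so R[i,j,k] = a[i]·b[j]·w[k]. Pick indices with nonzero a[0]·b[0] = (-1)·(2) = -2. Only the fibre through (0,0,·) is needed: R[0,0,:] = T[0,0,:] − Σₗ aₗ[0]bₗ[0]cₗ = [6, 0] − (0)·(3)·[1, -3] = [6, 0]. Then w[k] = R[0,0,k] / -2 for each k, giving w = [6, 0] / -2 = [-3, 0].

w = [-3, 0]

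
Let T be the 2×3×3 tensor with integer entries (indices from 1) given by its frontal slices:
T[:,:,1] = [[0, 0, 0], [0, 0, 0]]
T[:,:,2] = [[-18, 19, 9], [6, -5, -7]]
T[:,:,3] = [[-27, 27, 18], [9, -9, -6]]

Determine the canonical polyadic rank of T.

Lower bound: in the mode-3 unfolding of T (rows indexed by k, columns by (i,j)) the 2×2 minor on rows k ∈ {2, 3}, columns (i,j) ∈ {(1,1), (1,2)} is det [[-18, 19], [-27, 27]] = 27 ≠ 0, so that unfolding has rank ≥ 2 and hence rank(T) ≥ 2 (CP rank is at least every unfolding rank, though it can be larger).
Upper bound: with S_k = T[:,:,k], the two rank-1 terms a₁b₁ᵀ, a₂b₂ᵀ are the rank-1 members of the pencil x·S₂ + y·S₃.
The 2×2 minor of x·S₂ + y·S₃ on rows {1,2}, columns {1,2} is −24·x² − 36·xy = (-12)·(2·x + 3·y)(x), vanishing at (x:y) = (3:-2) and (0:1).
M₁ = 3·S₂ − 2·S₃ = [[0, 3, -9], [0, 3, -9]] = 3·[1, 1][0, 1, -3]ᵀ and M₂ = S₃ = [[-27, 27, 18], [9, -9, -6]] = (-3)·[3, -1][3, -3, -2]ᵀ, so take a₁ = [1, 1], b₁ = [0, 1, -3], a₂ = [3, -1], b₂ = [3, -3, -2].
Each slice is an integer combination of E₁ = a₁b₁ᵀ and E₂ = a₂b₂ᵀ: S₁ = 0, S₂ = E₁ − 2·E₂, S₃ = −3·E₂; reading off coefficients, c₁ = [0, 1, 0] and c₂ = [0, -2, -3].
Hence T = [1, 1] (x) [0, 1, -3] (x) [0, 1, 0] + [3, -1] (x) [3, -3, -2] (x) [0, -2, -3], so rank(T) ≤ 2.
These bounds meet, so rank(T) = 2.

2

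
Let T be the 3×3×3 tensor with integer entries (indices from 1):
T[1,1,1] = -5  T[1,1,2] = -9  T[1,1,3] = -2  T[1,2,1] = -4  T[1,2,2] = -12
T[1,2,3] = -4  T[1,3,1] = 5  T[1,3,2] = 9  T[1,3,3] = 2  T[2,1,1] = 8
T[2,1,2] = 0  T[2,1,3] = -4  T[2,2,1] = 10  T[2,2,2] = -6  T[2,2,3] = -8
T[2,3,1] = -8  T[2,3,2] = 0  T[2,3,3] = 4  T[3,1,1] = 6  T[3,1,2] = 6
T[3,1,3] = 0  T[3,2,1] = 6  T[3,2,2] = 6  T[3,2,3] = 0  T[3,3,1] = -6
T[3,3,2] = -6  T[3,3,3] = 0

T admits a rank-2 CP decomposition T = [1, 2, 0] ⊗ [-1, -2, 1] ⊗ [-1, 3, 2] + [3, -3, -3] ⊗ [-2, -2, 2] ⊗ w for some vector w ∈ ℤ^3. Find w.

w = [1, 1, 0]

Subtract the known terms from T to get the rank-1 residual R = [3, -3, -3] ⊗ [-2, -2, 2] ⊗ w, so R[i,j,k] = a[i]·b[j]·w[k]. Pick indices with nonzero a[1]·b[1] = (3)·(-2) = -6. Only the fibre through (1,1,·) is needed: R[1,1,:] = T[1,1,:] − Σₗ aₗ[1]bₗ[1]cₗ = [-5, -9, -2] − (1)·(-1)·[-1, 3, 2] = [-6, -6, 0]. Then w[k] = R[1,1,k] / -6 for each k, giving w = [-6, -6, 0] / -6 = [1, 1, 0].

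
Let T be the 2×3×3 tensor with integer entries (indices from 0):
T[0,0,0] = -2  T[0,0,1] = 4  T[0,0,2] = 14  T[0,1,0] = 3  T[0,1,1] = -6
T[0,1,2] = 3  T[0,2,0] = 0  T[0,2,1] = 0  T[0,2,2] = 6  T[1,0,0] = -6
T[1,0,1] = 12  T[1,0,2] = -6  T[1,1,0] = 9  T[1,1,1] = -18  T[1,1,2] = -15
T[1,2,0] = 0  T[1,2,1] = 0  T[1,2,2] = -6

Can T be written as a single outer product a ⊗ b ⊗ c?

The mode-3 unfolding of T (rows indexed by k, columns by (i,j) = (0,0), (0,1), (0,2), (1,0), (1,1), (1,2)) is [[-2, 3, 0, -6, 9, 0], [4, -6, 0, 12, -18, 0], [14, 3, 6, -6, -15, -6]].
There the 2×2 minor on rows k ∈ {0, 2}, columns (i,j) ∈ {(0,0), (0,1)} is det [[-2, 3], [14, 3]] = -48 ≠ 0, so this unfolding has rank ≥ 2; CP rank is at least every unfolding rank, so rank(T) ≥ 2.
In particular rank(T) ≥ 2 > 1, so T is not rank-1.

No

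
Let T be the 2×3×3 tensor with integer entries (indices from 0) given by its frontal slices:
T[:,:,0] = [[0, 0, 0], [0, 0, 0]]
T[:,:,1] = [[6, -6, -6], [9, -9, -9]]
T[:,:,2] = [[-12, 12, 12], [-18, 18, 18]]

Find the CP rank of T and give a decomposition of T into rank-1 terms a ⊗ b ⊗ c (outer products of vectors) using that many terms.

Lower bound: T ≠ 0 (e.g. T[0,0,1] = 6), so rank(T) ≥ 1.
Upper bound: the mode-1 fibre T[:,0,1] = [6, 9] gives a = [2, 3] (primitive direction); the mode-2 fibre T[0,:,1] = [6, -6, -6] gives b = [1, -1, -1]; then c[k] = T[0,0,k] / (a[0]·b[0]) = [0, 6, -12] / 2 = [0, 3, -6].
Expanding [2, 3] ⊗ [1, -1, -1] ⊗ [0, 3, -6] reproduces all 18 entries of T, so T = [2, 3] ⊗ [1, -1, -1] ⊗ [0, 3, -6] and rank(T) ≤ 1.
These bounds meet, so rank(T) = 1.

rank(T) = 1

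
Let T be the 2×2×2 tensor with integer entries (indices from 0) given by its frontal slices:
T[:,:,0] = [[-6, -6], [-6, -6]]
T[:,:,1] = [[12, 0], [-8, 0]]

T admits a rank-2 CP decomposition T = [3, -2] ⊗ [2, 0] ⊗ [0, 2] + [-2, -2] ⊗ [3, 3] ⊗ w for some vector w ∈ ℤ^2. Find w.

w = [1, 0]

Subtract the known terms from T to get the rank-1 residual R = [-2, -2] ⊗ [3, 3] ⊗ w, so R[i,j,k] = a[i]·b[j]·w[k]. Pick indices with nonzero a[0]·b[0] = (-2)·(3) = -6. Only the fibre through (0,0,·) is needed: R[0,0,:] = T[0,0,:] − Σₗ aₗ[0]bₗ[0]cₗ = [-6, 12] − (3)·(2)·[0, 2] = [-6, 0]. Then w[k] = R[0,0,k] / -6 for each k, giving w = [-6, 0] / -6 = [1, 0].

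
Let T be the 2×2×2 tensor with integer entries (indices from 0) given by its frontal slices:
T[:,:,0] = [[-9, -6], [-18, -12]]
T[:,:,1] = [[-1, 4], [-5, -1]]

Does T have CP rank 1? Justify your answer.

The mode-2 unfolding of T (rows indexed by j, columns by (i,k) = (0,0), (0,1), (1,0), (1,1)) is [[-9, -1, -18, -5], [-6, 4, -12, -1]].
There the 2×2 minor on rows j ∈ {0, 1}, columns (i,k) ∈ {(0,0), (0,1)} is det [[-9, -1], [-6, 4]] = -42 ≠ 0, so this unfolding has rank ≥ 2; CP rank is at least every unfolding rank, so rank(T) ≥ 2.
In particular rank(T) ≥ 2 > 1, so T is not rank-1.

No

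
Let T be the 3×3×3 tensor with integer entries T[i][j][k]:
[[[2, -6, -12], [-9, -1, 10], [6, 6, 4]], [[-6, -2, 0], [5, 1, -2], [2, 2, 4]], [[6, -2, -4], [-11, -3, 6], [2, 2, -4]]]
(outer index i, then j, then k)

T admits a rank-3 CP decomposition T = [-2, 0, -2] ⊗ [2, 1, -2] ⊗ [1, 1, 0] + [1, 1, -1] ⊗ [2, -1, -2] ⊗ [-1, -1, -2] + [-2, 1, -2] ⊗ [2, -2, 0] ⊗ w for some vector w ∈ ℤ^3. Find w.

Subtract the known terms from T to get the rank-1 residual R = [-2, 1, -2] ⊗ [2, -2, 0] ⊗ w, so R[i,j,k] = a[i]·b[j]·w[k]. Pick indices with nonzero a[0]·b[0] = (-2)·(2) = -4. Only the fibre through (0,0,·) is needed: R[0,0,:] = T[0,0,:] − Σₗ aₗ[0]bₗ[0]cₗ = [2, -6, -12] − (-2)·(2)·[1, 1, 0] − (1)·(2)·[-1, -1, -2] = [8, 0, -8]. Then w[k] = R[0,0,k] / -4 for each k, giving w = [8, 0, -8] / -4 = [-2, 0, 2].

w = [-2, 0, 2]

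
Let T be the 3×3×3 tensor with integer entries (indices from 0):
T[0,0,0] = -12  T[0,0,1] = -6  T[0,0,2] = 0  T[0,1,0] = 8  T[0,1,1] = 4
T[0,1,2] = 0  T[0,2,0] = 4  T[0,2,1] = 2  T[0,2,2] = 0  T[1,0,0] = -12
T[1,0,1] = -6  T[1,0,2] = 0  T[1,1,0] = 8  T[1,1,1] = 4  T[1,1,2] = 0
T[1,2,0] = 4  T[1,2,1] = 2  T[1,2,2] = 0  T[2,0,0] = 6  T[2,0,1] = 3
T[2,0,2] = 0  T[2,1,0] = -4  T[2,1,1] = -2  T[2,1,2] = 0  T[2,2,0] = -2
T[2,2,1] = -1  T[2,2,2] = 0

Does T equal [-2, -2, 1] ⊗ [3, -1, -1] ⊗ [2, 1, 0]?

Reconstruct entry (0,1,0) from the claimed factors: Σₗ aₗ[0]bₗ[1]cₗ[0] = (-2)·(-1)·(2) = 4, but T[0,1,0] = 8. The claim is false.

No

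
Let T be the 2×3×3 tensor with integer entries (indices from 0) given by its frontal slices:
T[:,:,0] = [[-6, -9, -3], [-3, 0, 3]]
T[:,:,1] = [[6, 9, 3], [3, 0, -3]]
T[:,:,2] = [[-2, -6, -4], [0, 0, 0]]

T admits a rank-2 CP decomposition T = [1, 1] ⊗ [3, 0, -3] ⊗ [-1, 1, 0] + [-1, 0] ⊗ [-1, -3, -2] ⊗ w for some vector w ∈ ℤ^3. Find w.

w = [-3, 3, -2]

Subtract the known terms from T to get the rank-1 residual R = [-1, 0] ⊗ [-1, -3, -2] ⊗ w, so R[i,j,k] = a[i]·b[j]·w[k]. Pick indices with nonzero a[0]·b[0] = (-1)·(-1) = 1. Only the fibre through (0,0,·) is needed: R[0,0,:] = T[0,0,:] − Σₗ aₗ[0]bₗ[0]cₗ = [-6, 6, -2] − (1)·(3)·[-1, 1, 0] = [-3, 3, -2]. Then w[k] = R[0,0,k] / 1 for each k, giving w = [-3, 3, -2] / 1 = [-3, 3, -2].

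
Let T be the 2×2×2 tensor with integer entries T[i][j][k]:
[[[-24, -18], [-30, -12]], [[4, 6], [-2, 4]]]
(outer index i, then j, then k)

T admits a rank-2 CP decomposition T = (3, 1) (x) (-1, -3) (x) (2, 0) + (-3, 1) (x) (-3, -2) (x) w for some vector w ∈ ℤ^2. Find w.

Subtract the known terms from T to get the rank-1 residual R = (-3, 1) (x) (-3, -2) (x) w, so R[i,j,k] = a[i]·b[j]·w[k]. Pick indices with nonzero a[0]·b[0] = (-3)·(-3) = 9. Only the fibre through (0,0,·) is needed: R[0,0,:] = T[0,0,:] − Σₗ aₗ[0]bₗ[0]cₗ = [-24, -18] − (3)·(-1)·(2, 0) = [-18, -18]. Then w[k] = R[0,0,k] / 9 for each k, giving w = [-18, -18] / 9 = (-2, -2).

w = (-2, -2)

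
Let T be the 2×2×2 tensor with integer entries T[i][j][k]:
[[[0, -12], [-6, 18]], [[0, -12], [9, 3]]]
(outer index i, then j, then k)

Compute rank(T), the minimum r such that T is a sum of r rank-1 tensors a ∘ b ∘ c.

Lower bound: the mode-3 unfolding of T (rows indexed by k, columns by (i,j) = (0,0), (0,1), (1,0), (1,1)) is [[0, -6, 0, 9], [-12, 18, -12, 3]].
There the 2×2 minor on rows k ∈ {0, 1}, columns (i,j) ∈ {(0,0), (0,1)} is det [[0, -6], [-12, 18]] = -72 ≠ 0, so this unfolding has rank ≥ 2; CP rank is at least every unfolding rank, so rank(T) ≥ 2. (Unfolding ranks only ever bound the CP rank from below — rank(T) can be strictly larger than all of them — so the matching upper bound has to come from an explicit 2-term decomposition.)
Upper bound — finding two terms. Write S_k = T[:,:,k] for the frontal slices: S₀ = [[0, -6], [0, 9]], S₁ = [[-12, 18], [-12, 3]].
If T = a₁ ∘ b₁ ∘ c₁ + a₂ ∘ b₂ ∘ c₂ then each S_k = c₁[k]·a₁b₁ᵀ + c₂[k]·a₂b₂ᵀ. S₀ and S₁ are linearly independent, so a₁b₁ᵀ and a₂b₂ᵀ must span the same plane of matrices: they are the rank-1 matrices of the form x·S₀ + y·S₁.
det(x·S₀ + y·S₁) is −180·xy + 180·y² = (-180)·(x − y)(y), vanishing at (x:y) = (1:1) and (1:0).
M₁ = S₀ + S₁ = [[-12, 12], [-12, 12]] = (-12)·[1, 1][1, -1]ᵀ and M₂ = S₀ = [[0, -6], [0, 9]] = (-3)·[2, -3][0, 1]ᵀ, so take a₁ = [1, 1], b₁ = [1, -1], a₂ = [2, -3], b₂ = [0, 1].
Each slice is an integer combination of E₁ = a₁b₁ᵀ and E₂ = a₂b₂ᵀ: S₀ = −3·E₂, S₁ = −12·E₁ + 3·E₂; reading off coefficients, c₁ = [0, -12] and c₂ = [-3, 3].
Hence T = [1, 1] ∘ [1, -1] ∘ [0, -12] + [2, -3] ∘ [0, 1] ∘ [-3, 3], so rank(T) ≤ 2.
These bounds meet, so rank(T) = 2.
Check entry T[1,1,0] = 9: (1)·(-1)·(0) + (-3)·(1)·(-3) = 9.

2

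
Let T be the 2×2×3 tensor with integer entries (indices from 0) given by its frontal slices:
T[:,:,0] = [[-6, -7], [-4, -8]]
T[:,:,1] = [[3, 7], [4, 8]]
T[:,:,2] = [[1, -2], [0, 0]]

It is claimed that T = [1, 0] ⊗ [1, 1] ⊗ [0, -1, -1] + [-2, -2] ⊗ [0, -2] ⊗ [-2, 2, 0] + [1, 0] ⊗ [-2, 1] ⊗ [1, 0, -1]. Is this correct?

No

Reconstruct entry (0,0,0) from the claimed factors: Σₗ aₗ[0]bₗ[0]cₗ[0] = (1)·(1)·(0) + (-2)·(0)·(-2) + (1)·(-2)·(1) = -2, but T[0,0,0] = -6. The claim is false.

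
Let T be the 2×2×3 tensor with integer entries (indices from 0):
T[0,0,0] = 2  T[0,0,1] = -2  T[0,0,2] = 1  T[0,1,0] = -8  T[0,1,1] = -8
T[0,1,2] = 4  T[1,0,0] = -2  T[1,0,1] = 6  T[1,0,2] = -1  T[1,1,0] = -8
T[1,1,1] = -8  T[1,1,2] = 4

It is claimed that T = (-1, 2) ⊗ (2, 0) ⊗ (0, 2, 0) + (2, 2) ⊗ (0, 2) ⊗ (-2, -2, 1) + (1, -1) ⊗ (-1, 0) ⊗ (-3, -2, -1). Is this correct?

No

Reconstruct entry (0,0,0) from the claimed factors: Σₗ aₗ[0]bₗ[0]cₗ[0] = (-1)·(2)·(0) + (2)·(0)·(-2) + (1)·(-1)·(-3) = 3, but T[0,0,0] = 2. The claim is false.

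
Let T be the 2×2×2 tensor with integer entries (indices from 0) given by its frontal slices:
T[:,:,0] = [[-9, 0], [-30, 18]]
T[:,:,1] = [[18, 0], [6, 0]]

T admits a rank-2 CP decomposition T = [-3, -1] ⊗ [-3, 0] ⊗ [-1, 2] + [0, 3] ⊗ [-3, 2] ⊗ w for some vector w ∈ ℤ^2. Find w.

Subtract the known terms from T to get the rank-1 residual R = [0, 3] ⊗ [-3, 2] ⊗ w, so R[i,j,k] = a[i]·b[j]·w[k]. Pick indices with nonzero a[1]·b[0] = (3)·(-3) = -9. Only the fibre through (1,0,·) is needed: R[1,0,:] = T[1,0,:] − Σₗ aₗ[1]bₗ[0]cₗ = [-30, 6] − (-1)·(-3)·[-1, 2] = [-27, 0]. Then w[k] = R[1,0,k] / -9 for each k, giving w = [-27, 0] / -9 = [3, 0].

w = [3, 0]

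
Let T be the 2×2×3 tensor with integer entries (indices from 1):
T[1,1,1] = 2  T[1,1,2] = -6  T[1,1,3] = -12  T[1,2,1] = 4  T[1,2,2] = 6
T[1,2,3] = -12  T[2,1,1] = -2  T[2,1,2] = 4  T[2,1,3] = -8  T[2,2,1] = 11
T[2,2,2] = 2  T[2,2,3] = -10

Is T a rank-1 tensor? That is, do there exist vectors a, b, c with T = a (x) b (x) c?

No

The mode-3 unfolding of T (rows indexed by k, columns by (i,j) = (1,1), (1,2), (2,1), (2,2)) is [[2, 4, -2, 11], [-6, 6, 4, 2], [-12, -12, -8, -10]].
There the 3×3 minor on rows k ∈ {1, 2, 3}, columns (i,j) ∈ {(1,1), (1,2), (2,1)} is det [[2, 4, -2], [-6, 6, 4], [-12, -12, -8]] = -672 ≠ 0, so this unfolding has rank ≥ 3; CP rank is at least every unfolding rank, so rank(T) ≥ 3.
In particular rank(T) ≥ 3 > 1, so T is not rank-1.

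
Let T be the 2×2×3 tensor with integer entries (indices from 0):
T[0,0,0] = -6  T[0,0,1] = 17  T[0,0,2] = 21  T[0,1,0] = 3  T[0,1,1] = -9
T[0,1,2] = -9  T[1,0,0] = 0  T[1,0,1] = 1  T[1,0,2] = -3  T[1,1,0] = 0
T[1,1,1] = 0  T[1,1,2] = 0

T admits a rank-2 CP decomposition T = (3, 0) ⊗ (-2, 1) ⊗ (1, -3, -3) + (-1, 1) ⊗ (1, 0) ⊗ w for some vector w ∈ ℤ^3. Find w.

Subtract the known terms from T to get the rank-1 residual R = (-1, 1) ⊗ (1, 0) ⊗ w, so R[i,j,k] = a[i]·b[j]·w[k]. Pick indices with nonzero a[0]·b[0] = (-1)·(1) = -1. Only the fibre through (0,0,·) is needed: R[0,0,:] = T[0,0,:] − Σₗ aₗ[0]bₗ[0]cₗ = [-6, 17, 21] − (3)·(-2)·(1, -3, -3) = [0, -1, 3]. Then w[k] = R[0,0,k] / -1 for each k, giving w = [0, -1, 3] / -1 = (0, 1, -3).

w = (0, 1, -3)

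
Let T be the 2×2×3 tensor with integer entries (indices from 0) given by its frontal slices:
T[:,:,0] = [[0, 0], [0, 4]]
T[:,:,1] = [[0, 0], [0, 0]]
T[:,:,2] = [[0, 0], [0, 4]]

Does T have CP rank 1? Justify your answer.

Yes

If T = a ⊗ b ⊗ c then every fibre of T is a multiple of the corresponding factor, so read the factors off the fibres through the nonzero entry T[1,1,0] = 4.
The mode-1 fibre T[:,1,0] = [0, 4] gives a = [0, 1] (primitive direction); the mode-2 fibre T[1,:,0] = [0, 4] gives b = [0, 1]; then c[k] = T[1,1,k] / (a[1]·b[1]) = [4, 0, 4] / 1 = [4, 0, 4].
Expanding [0, 1] ⊗ [0, 1] ⊗ [4, 0, 4] reproduces all 12 entries of T, so T = [0, 1] ⊗ [0, 1] ⊗ [4, 0, 4] and rank(T) ≤ 1.
Equivalently every frontal slice T[:,:,k] is c[k] times the rank-1 matrix [0, 1] ⊗ [0, 1]. So T has rank 1 (it is nonzero).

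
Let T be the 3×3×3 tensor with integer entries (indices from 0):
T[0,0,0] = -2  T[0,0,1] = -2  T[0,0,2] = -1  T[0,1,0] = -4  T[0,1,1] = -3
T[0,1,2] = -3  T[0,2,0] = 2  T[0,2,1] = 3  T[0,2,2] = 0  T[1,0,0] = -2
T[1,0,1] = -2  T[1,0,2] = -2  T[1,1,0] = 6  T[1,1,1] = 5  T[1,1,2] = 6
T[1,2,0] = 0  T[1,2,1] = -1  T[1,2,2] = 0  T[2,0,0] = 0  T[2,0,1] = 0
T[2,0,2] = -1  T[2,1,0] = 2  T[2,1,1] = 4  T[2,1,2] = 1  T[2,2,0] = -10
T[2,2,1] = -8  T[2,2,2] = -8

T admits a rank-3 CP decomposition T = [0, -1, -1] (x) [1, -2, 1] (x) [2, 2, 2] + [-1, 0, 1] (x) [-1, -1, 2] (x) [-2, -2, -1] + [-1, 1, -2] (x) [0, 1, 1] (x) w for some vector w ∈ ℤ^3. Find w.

w = [2, 1, 2]

Subtract the known terms from T to get the rank-1 residual R = [-1, 1, -2] (x) [0, 1, 1] (x) w, so R[i,j,k] = a[i]·b[j]·w[k]. Pick indices with nonzero a[0]·b[1] = (-1)·(1) = -1. Only the fibre through (0,1,·) is needed: R[0,1,:] = T[0,1,:] − Σₗ aₗ[0]bₗ[1]cₗ = [-4, -3, -3] − (0)·(-2)·[2, 2, 2] − (-1)·(-1)·[-2, -2, -1] = [-2, -1, -2]. Then w[k] = R[0,1,k] / -1 for each k, giving w = [-2, -1, -2] / -1 = [2, 1, 2].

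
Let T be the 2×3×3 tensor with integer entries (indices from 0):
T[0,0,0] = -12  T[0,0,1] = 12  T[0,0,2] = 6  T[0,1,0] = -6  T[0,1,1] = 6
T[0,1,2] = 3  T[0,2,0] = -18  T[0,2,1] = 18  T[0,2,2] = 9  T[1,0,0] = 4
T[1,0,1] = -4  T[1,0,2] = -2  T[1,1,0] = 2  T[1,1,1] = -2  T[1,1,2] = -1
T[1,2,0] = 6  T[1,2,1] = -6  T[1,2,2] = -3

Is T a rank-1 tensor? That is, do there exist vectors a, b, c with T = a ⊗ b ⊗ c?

If T = a ⊗ b ⊗ c then every fibre of T is a multiple of the corresponding factor, so read the factors off the fibres through the nonzero entry T[0,0,0] = -12.
The mode-1 fibre T[:,0,0] = [-12, 4] gives a = (3, -1) (primitive direction); the mode-2 fibre T[0,:,0] = [-12, -6, -18] gives b = (2, 1, 3); then c[k] = T[0,0,k] / (a[0]·b[0]) = [-12, 12, 6] / 6 = (-2, 2, 1).
Expanding (3, -1) ⊗ (2, 1, 3) ⊗ (-2, 2, 1) reproduces all 18 entries of T, so T = (3, -1) ⊗ (2, 1, 3) ⊗ (-2, 2, 1) and rank(T) ≤ 1.
Equivalently every frontal slice T[:,:,k] is c[k] times the rank-1 matrix (3, -1) ⊗ (2, 1, 3). So T has rank 1 (it is nonzero).

Yes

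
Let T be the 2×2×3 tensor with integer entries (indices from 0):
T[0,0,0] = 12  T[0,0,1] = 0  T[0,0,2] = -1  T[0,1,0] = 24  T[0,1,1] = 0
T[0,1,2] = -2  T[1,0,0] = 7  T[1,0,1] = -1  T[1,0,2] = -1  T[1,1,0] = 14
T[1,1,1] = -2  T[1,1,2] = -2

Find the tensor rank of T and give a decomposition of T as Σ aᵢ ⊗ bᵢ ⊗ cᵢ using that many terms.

Lower bound: the mode-1 unfolding of T (rows indexed by i, columns by (j,k) = (0,0), (0,1), (0,2), (1,0), (1,1), (1,2)) is [[12, 0, -1, 24, 0, -2], [7, -1, -1, 14, -2, -2]].
There the 2×2 minor on rows i ∈ {0, 1}, columns (j,k) ∈ {(0,0), (0,1)} is det [[12, 0], [7, -1]] = -12 ≠ 0, so this unfolding has rank ≥ 2; CP rank is at least every unfolding rank, so rank(T) ≥ 2. (This is only a lower bound: in general the CP rank may exceed every unfolding rank, so we still need to exhibit 2 rank-1 terms summing to T.)
Upper bound — finding two terms. Every mode-2 slice of T is a multiple of one matrix: T[:,j,:] = b[j]·M with b = (1, 2) and M = [[12, 0, -1], [7, -1, -1]] (rows indexed by i, columns by k). So it suffices to write M as a sum of two rank-1 matrices.
Splitting M by its rows (i = 0, 1), M = (1, 0)(12, 0, -1)ᵀ + (0, 1)(7, -1, -1)ᵀ.
Hence T = (1, 0) ⊗ (1, 2) ⊗ (12, 0, -1) + (0, 1) ⊗ (1, 2) ⊗ (7, -1, -1), so rank(T) ≤ 2.
These bounds meet, so rank(T) = 2.

rank(T) = 2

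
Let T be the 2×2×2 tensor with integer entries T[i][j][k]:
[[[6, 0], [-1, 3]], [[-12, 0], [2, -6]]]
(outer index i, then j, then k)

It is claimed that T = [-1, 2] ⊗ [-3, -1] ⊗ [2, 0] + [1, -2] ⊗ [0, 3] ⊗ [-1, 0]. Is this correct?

Reconstruct entry (0,1,1) from the claimed factors: Σₗ aₗ[0]bₗ[1]cₗ[1] = (-1)·(-1)·(0) + (1)·(3)·(0) = 0, but T[0,1,1] = 3. The claim is false.

No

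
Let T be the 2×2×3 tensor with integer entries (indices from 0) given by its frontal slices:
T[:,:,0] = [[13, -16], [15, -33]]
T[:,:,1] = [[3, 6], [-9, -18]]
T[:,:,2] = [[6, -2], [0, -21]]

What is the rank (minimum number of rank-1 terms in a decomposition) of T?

Lower bound: the mode-3 unfolding of T (rows indexed by k, columns by (i,j) = (0,0), (0,1), (1,0), (1,1)) is [[13, -16, 15, -33], [3, 6, -9, -18], [6, -2, 0, -21]].
There the 2×2 minor on rows k ∈ {0, 1}, columns (i,j) ∈ {(0,0), (0,1)} is det [[13, -16], [3, 6]] = 126 ≠ 0, so this unfolding has rank ≥ 2; CP rank is at least every unfolding rank, so rank(T) ≥ 2. (This is only a lower bound: in general the CP rank may exceed every unfolding rank, so we still need to exhibit 2 rank-1 terms summing to T.)
Upper bound — finding two terms. Write S_k = T[:,:,k] for the frontal slices: S₀ = [[13, -16], [15, -33]], S₁ = [[3, 6], [-9, -18]], S₂ = [[6, -2], [0, -21]].
If T = a₁ (x) b₁ (x) c₁ + a₂ (x) b₂ (x) c₂ then each S_k = c₁[k]·a₁b₁ᵀ + c₂[k]·a₂b₂ᵀ. S₀ and S₁ are linearly independent, so a₁b₁ᵀ and a₂b₂ᵀ must span the same plane of matrices: they are the rank-1 matrices of the form x·S₀ + y·S₁.
det(x·S₀ + y·S₁) is −189·x² − 567·xy = (-189)·(x + 3·y)(x), vanishing at (x:y) = (3:-1) and (0:1).
M₁ = 3·S₀ − S₁ = [[36, -54], [54, -81]] = 9·[2, 3][2, -3]ᵀ and M₂ = S₁ = [[3, 6], [-9, -18]] = 3·[1, -3][1, 2]ᵀ, so take a₁ = [2, 3], b₁ = [2, -3], a₂ = [1, -3], b₂ = [1, 2].
Each slice is an integer combination of E₁ = a₁b₁ᵀ and E₂ = a₂b₂ᵀ: S₀ = 3·E₁ + E₂, S₁ = 3·E₂, S₂ = E₁ + 2·E₂; reading off coefficients, c₁ = [3, 0, 1] and c₂ = [1, 3, 2].
Hence T = [2, 3] (x) [2, -3] (x) [3, 0, 1] + [1, -3] (x) [1, 2] (x) [1, 3, 2], so rank(T) ≤ 2.
These bounds meet, so rank(T) = 2.

2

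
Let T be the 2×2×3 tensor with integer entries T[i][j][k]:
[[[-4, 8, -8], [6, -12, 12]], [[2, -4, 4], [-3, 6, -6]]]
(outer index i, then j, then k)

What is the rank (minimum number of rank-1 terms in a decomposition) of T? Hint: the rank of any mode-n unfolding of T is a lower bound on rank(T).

1

Lower bound: T ≠ 0 (e.g. T[0,0,0] = -4), so rank(T) ≥ 1.
Upper bound: if T = a ⊗ b ⊗ c then every fibre of T is a multiple of the corresponding factor, so read the factors off the fibres through the nonzero entry T[0,0,0] = -4.
The mode-1 fibre T[:,0,0] = [-4, 2] gives a = (2, -1) (primitive direction); the mode-2 fibre T[0,:,0] = [-4, 6] gives b = (2, -3); then c[k] = T[0,0,k] / (a[0]·b[0]) = [-4, 8, -8] / 4 = (-1, 2, -2).
Expanding (2, -1) ⊗ (2, -3) ⊗ (-1, 2, -2) reproduces all 12 entries of T, so T = (2, -1) ⊗ (2, -3) ⊗ (-1, 2, -2) and rank(T) ≤ 1.
These bounds meet, so rank(T) = 1.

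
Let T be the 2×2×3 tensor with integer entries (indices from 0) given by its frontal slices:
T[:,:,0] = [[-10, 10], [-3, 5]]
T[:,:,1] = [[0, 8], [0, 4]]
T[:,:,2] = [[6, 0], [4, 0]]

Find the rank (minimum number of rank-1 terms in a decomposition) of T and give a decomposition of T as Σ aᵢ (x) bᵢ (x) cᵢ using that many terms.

rank(T) = 3

Lower bound: the mode-3 unfolding of T (rows indexed by k, columns by (i,j) = (0,0), (0,1), (1,0), (1,1)) is [[-10, 10, -3, 5], [0, 8, 0, 4], [6, 0, 4, 0]].
There the 3×3 minor on rows k ∈ {0, 1, 2}, columns (i,j) ∈ {(0,0), (0,1), (1,0)} is det [[-10, 10, -3], [0, 8, 0], [6, 0, 4]] = -176 ≠ 0, so this unfolding has rank ≥ 3; CP rank is at least every unfolding rank, so rank(T) ≥ 3. (Flattening ranks never certify an upper bound on CP rank; for that we must actually write T with 3 rank-1 terms.)
Upper bound: T is a sum of 3 rank-1 terms, T = [1, 0] (x) [1, 0] (x) [-4, 0, -2] + [2, 1] (x) [1, -1] (x) [-4, -2, 2] + [2, 1] (x) [1, 1] (x) [1, 2, 2] (one valid choice — decompositions are not unique — normalised so each a, b is primitive with positive first nonzero entry; check it by expanding all entries), so rank(T) ≤ 3.
These bounds meet, so rank(T) = 3.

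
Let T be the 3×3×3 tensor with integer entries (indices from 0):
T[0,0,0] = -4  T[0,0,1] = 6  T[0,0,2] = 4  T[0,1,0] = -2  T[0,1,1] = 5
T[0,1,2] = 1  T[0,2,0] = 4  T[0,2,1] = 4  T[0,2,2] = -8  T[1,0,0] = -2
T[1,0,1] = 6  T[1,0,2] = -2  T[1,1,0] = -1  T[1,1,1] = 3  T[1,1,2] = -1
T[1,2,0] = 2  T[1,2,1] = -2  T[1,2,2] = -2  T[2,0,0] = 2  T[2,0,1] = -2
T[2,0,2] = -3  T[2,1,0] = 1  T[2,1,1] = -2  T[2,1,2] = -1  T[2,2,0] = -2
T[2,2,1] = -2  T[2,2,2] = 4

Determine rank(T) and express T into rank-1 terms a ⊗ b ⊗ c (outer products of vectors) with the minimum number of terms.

rank(T) = 3

Lower bound: in the mode-3 unfolding of T (rows indexed by k, columns by (i,j)) the 3×3 minor on rows k ∈ {0, 1, 2}, columns (i,j) ∈ {(0,0), (0,1), (0,2)} is det [[-4, -2, 4], [6, 5, 4], [4, 1, -8]] = -8 ≠ 0, so that unfolding has rank ≥ 3 and hence rank(T) ≥ 3 (CP rank is at least every unfolding rank, though it can be larger).
Upper bound: T is a sum of 3 rank-1 terms, T = [1, -2, -1] ⊗ [2, 1, 0] ⊗ [0, -1, 1] + [2, 0, -1] ⊗ [1, 1, 2] ⊗ [0, 2, -1] + [2, 1, -1] ⊗ [2, 1, -2] ⊗ [-1, 1, 1] (written with every a and b primitive with positive leading entry and the scale carried by c; CP decompositions are not unique, and this one is verified by expanding entrywise), so rank(T) ≤ 3.
These bounds meet, so rank(T) = 3.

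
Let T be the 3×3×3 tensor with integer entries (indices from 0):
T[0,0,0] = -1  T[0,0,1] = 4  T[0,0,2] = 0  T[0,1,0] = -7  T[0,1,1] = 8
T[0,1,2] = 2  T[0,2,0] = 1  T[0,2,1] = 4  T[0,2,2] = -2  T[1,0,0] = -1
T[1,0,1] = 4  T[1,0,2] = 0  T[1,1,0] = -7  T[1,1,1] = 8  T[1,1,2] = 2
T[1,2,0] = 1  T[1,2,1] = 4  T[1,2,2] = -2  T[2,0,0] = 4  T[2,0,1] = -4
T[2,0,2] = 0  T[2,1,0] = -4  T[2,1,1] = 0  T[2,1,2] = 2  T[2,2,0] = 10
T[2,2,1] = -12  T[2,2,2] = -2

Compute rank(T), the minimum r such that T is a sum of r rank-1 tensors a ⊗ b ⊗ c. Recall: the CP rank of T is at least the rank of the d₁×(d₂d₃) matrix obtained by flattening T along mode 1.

3

Lower bound: the mode-3 unfolding of T (rows indexed by k, columns by (i,j) = (0,0), (0,1), (0,2), (1,0), (1,1), (1,2), (2,0), (2,1), (2,2)) is [[-1, -7, 1, -1, -7, 1, 4, -4, 10], [4, 8, 4, 4, 8, 4, -4, 0, -12], [0, 2, -2, 0, 2, -2, 0, 2, -2]].
There the 3×3 minor on rows k ∈ {0, 1, 2}, columns (i,j) ∈ {(0,0), (0,1), (0,2)} is det [[-1, -7, 1], [4, 8, 4], [0, 2, -2]] = -24 ≠ 0, so this unfolding has rank ≥ 3; CP rank is at least every unfolding rank, so rank(T) ≥ 3. (This is only a lower bound: in general the CP rank may exceed every unfolding rank, so we still need to exhibit 3 rank-1 terms summing to T.)
Upper bound: T is a sum of 3 rank-1 terms, T = [1, 1, -1] ⊗ [1, 1, 2] ⊗ [-2, 4, 0] + [1, 1, 1] ⊗ [0, 1, -1] ⊗ [-4, 4, 2] + [1, 1, 2] ⊗ [1, -1, 1] ⊗ [1, 0, 0] (written with every a and b primitive with positive leading entry and the scale carried by c; CP decompositions are not unique, and this one is verified by expanding entrywise), so rank(T) ≤ 3.
These bounds meet, so rank(T) = 3.
Check entry T[0,2,0] = 1: (1)·(2)·(-2) + (1)·(-1)·(-4) + (1)·(1)·(1) = 1.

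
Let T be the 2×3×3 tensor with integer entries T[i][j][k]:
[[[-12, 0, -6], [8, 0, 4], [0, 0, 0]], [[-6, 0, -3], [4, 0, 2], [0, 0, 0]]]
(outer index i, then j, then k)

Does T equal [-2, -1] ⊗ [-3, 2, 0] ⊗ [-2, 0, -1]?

Reconstruct entrywise from the claimed factors. For example, T[1,0,1] = 0 and Σₗ aₗ[1]bₗ[0]cₗ[1] = (-1)·(-3)·(0) = 0; checking all 18 entries, every one matches. The claim holds.

Yes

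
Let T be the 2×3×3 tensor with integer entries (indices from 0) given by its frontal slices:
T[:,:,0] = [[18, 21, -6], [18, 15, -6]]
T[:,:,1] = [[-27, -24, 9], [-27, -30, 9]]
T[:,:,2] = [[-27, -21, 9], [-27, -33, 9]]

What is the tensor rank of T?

Lower bound: in the mode-1 unfolding of T (rows indexed by i, columns by (j,k)) the 2×2 minor on rows i ∈ {0, 1}, columns (j,k) ∈ {(0,0), (1,0)} is det [[18, 21], [18, 15]] = -108 ≠ 0, so that unfolding has rank ≥ 2 and hence rank(T) ≥ 2 (CP rank is at least every unfolding rank, though it can be larger).
Upper bound: with S_k = T[:,:,k], the two rank-1 terms a₁b₁ᵀ, a₂b₂ᵀ are the rank-1 members of the pencil x·S₀ + y·S₁.
The 2×2 minor of x·S₀ + y·S₁ on rows {0,1}, columns {0,1} is −108·x² + 54·xy + 162·y² = (-54)·(2·x − 3·y)(x + y), vanishing at (x:y) = (3:2) and (1:-1).
M₁ = 3·S₀ + 2·S₁ = [[0, 15, 0], [0, -15, 0]] = 15·[1, -1][0, 1, 0]ᵀ and M₂ = S₀ − S₁ = [[45, 45, -15], [45, 45, -15]] = 15·[1, 1][3, 3, -1]ᵀ, so take a₁ = [1, -1], b₁ = [0, 1, 0], a₂ = [1, 1], b₂ = [3, 3, -1].
Each slice is an integer combination of E₁ = a₁b₁ᵀ and E₂ = a₂b₂ᵀ: S₀ = 3·E₁ + 6·E₂, S₁ = 3·E₁ − 9·E₂, S₂ = 6·E₁ − 9·E₂; reading off coefficients, c₁ = [3, 3, 6] and c₂ = [6, -9, -9].
Hence T = [1, -1] ⊗ [0, 1, 0] ⊗ [3, 3, 6] + [1, 1] ⊗ [3, 3, -1] ⊗ [6, -9, -9], so rank(T) ≤ 2.
These bounds meet, so rank(T) = 2.

2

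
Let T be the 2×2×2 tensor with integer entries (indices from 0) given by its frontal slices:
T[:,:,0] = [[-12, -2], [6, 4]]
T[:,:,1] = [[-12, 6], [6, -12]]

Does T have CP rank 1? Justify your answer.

The mode-2 unfolding of T (rows indexed by j, columns by (i,k) = (0,0), (0,1), (1,0), (1,1)) is [[-12, -12, 6, 6], [-2, 6, 4, -12]].
There the 2×2 minor on rows j ∈ {0, 1}, columns (i,k) ∈ {(0,0), (0,1)} is det [[-12, -12], [-2, 6]] = -96 ≠ 0, so this unfolding has rank ≥ 2; CP rank is at least every unfolding rank, so rank(T) ≥ 2.
In particular rank(T) ≥ 2 > 1, so T is not rank-1.

No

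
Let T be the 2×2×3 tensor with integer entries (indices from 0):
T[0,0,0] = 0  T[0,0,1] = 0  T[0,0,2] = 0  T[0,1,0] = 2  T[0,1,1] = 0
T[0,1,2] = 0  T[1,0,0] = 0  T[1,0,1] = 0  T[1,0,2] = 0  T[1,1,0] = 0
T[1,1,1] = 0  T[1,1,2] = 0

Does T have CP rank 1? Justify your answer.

If T = a (x) b (x) c then every fibre of T is a multiple of the corresponding factor, so read the factors off the fibres through the nonzero entry T[0,1,0] = 2.
The mode-1 fibre T[:,1,0] = [2, 0] gives a = (1, 0) (primitive direction); the mode-2 fibre T[0,:,0] = [0, 2] gives b = (0, 1); then c[k] = T[0,1,k] / (a[0]·b[1]) = [2, 0, 0] / 1 = (2, 0, 0).
Expanding (1, 0) (x) (0, 1) (x) (2, 0, 0) reproduces all 12 entries of T, so T = (1, 0) (x) (0, 1) (x) (2, 0, 0) and rank(T) ≤ 1.
Equivalently every frontal slice T[:,:,k] is c[k] times the rank-1 matrix (1, 0) (x) (0, 1). So T has rank 1 (it is nonzero).

Yes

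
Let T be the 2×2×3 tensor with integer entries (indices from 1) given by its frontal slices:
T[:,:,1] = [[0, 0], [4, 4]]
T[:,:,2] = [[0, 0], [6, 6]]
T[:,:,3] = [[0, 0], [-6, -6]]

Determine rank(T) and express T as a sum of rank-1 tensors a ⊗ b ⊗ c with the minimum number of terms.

Lower bound: T ≠ 0 (e.g. T[2,1,1] = 4), so rank(T) ≥ 1.
Upper bound: if T = a ⊗ b ⊗ c then every fibre of T is a multiple of the corresponding factor, so read the factors off the fibres through the nonzero entry T[2,1,1] = 4.
The mode-1 fibre T[:,1,1] = [0, 4] gives a = [0, 1] (primitive direction); the mode-2 fibre T[2,:,1] = [4, 4] gives b = [1, 1]; then c[k] = T[2,1,k] / (a[2]·b[1]) = [4, 6, -6] / 1 = [4, 6, -6].
Expanding [0, 1] ⊗ [1, 1] ⊗ [4, 6, -6] reproduces all 12 entries of T, so T = [0, 1] ⊗ [1, 1] ⊗ [4, 6, -6] and rank(T) ≤ 1.
These bounds meet, so rank(T) = 1.
Check entry T[2,1,2] = 6: (1)·(1)·(6) = 6.

rank(T) = 1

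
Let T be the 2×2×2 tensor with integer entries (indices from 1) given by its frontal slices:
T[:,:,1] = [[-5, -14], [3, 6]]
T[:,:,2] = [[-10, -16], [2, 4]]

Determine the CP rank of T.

Lower bound: the mode-3 unfolding of T (rows indexed by k, columns by (i,j) = (1,1), (1,2), (2,1), (2,2)) is [[-5, -14, 3, 6], [-10, -16, 2, 4]].
There the 2×2 minor on rows k ∈ {1, 2}, columns (i,j) ∈ {(1,1), (1,2)} is det [[-5, -14], [-10, -16]] = -60 ≠ 0, so this unfolding has rank ≥ 2; CP rank is at least every unfolding rank, so rank(T) ≥ 2. (Unfolding ranks only ever bound the CP rank from below — rank(T) can be strictly larger than all of them — so the matching upper bound has to come from an explicit 2-term decomposition.)
Upper bound — finding two terms. Write S_k = T[:,:,k] for the frontal slices: S₁ = [[-5, -14], [3, 6]], S₂ = [[-10, -16], [2, 4]].
If T = a₁ ⊗ b₁ ⊗ c₁ + a₂ ⊗ b₂ ⊗ c₂ then each S_k = c₁[k]·a₁b₁ᵀ + c₂[k]·a₂b₂ᵀ. S₁ and S₂ are linearly independent, so a₁b₁ᵀ and a₂b₂ᵀ must span the same plane of matrices: they are the rank-1 matrices of the form x·S₁ + y·S₂.
det(x·S₁ + y·S₂) is 12·x² − 4·xy − 8·y² = 4·(3·x + 2·y)(x − y), vanishing at (x:y) = (2:-3) and (1:1).
M₁ = 2·S₁ − 3·S₂ = [[20, 20], [0, 0]] = 20·[1, 0][1, 1]ᵀ and M₂ = S₁ + S₂ = [[-15, -30], [5, 10]] = (-5)·[3, -1][1, 2]ᵀ, so take a₁ = [1, 0], b₁ = [1, 1], a₂ = [3, -1], b₂ = [1, 2].
Each slice is an integer combination of E₁ = a₁b₁ᵀ and E₂ = a₂b₂ᵀ: S₁ = 4·E₁ − 3·E₂, S₂ = −4·E₁ − 2·E₂; reading off coefficients, c₁ = [4, -4] and c₂ = [-3, -2].
Hence T = [1, 0] ⊗ [1, 1] ⊗ [4, -4] + [3, -1] ⊗ [1, 2] ⊗ [-3, -2], so rank(T) ≤ 2.
These bounds meet, so rank(T) = 2.

2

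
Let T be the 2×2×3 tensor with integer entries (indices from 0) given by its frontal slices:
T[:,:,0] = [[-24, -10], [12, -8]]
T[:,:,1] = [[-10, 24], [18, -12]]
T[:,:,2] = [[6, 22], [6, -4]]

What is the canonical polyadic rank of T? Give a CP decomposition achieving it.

rank(T) = 2

Lower bound: the mode-2 unfolding of T (rows indexed by j, columns by (i,k) = (0,0), (0,1), (0,2), (1,0), (1,1), (1,2)) is [[-24, -10, 6, 12, 18, 6], [-10, 24, 22, -8, -12, -4]].
There the 2×2 minor on rows j ∈ {0, 1}, columns (i,k) ∈ {(0,0), (0,1)} is det [[-24, -10], [-10, 24]] = -676 ≠ 0, so this unfolding has rank ≥ 2; CP rank is at least every unfolding rank, so rank(T) ≥ 2. (Flattening ranks never certify an upper bound on CP rank; for that we must actually write T with 2 rank-1 terms.)
Upper bound — finding two terms. Write S_k = T[:,:,k] for the frontal slices: S₀ = [[-24, -10], [12, -8]], S₁ = [[-10, 24], [18, -12]], S₂ = [[6, 22], [6, -4]].
If T = a₁ ⊗ b₁ ⊗ c₁ + a₂ ⊗ b₂ ⊗ c₂ then each S_k = c₁[k]·a₁b₁ᵀ + c₂[k]·a₂b₂ᵀ. S₀ and S₁ are linearly independent, so a₁b₁ᵀ and a₂b₂ᵀ must span the same plane of matrices: they are the rank-1 matrices of the form x·S₀ + y·S₁.
det(x·S₀ + y·S₁) is 312·x² + 260·xy − 312·y² = 52·(2·x + 3·y)(3·x − 2·y), vanishing at (x:y) = (3:-2) and (2:3).
M₁ = 3·S₀ − 2·S₁ = [[-52, -78], [0, 0]] = (-26)·[1, 0][2, 3]ᵀ and M₂ = 2·S₀ + 3·S₁ = [[-78, 52], [78, -52]] = (-26)·[1, -1][3, -2]ᵀ, so take a₁ = [1, 0], b₁ = [2, 3], a₂ = [1, -1], b₂ = [3, -2].
Each slice is an integer combination of E₁ = a₁b₁ᵀ and E₂ = a₂b₂ᵀ: S₀ = −6·E₁ − 4·E₂, S₁ = 4·E₁ − 6·E₂, S₂ = 6·E₁ − 2·E₂; reading off coefficients, c₁ = [-6, 4, 6] and c₂ = [-4, -6, -2].
Hence T = [1, 0] ⊗ [2, 3] ⊗ [-6, 4, 6] + [1, -1] ⊗ [3, -2] ⊗ [-4, -6, -2], so rank(T) ≤ 2.
These bounds meet, so rank(T) = 2.
Check entry T[0,0,1] = -10: (1)·(2)·(4) + (1)·(3)·(-6) = -10.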